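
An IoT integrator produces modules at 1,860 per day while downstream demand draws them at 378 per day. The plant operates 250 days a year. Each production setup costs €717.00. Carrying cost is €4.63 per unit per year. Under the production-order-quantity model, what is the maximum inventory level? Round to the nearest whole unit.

I_max ≈ 4,829 modules

Annual demand D = 378 × 250 = 94,500.
Production build-up factor (1 − d/p) = 1 − 378/1,860 = 0.7968.
Q* = √(2DS / (H(1 − d/p))) = √(2 × 94,500 × 717 / (4.63 × 0.7968)).
= √(135,513,000 / 3.6891) ≈ 6060.834.
Maximum inventory = Q*(1 − d/p) = 6060.834 × 0.7968 ≈ 4829.116.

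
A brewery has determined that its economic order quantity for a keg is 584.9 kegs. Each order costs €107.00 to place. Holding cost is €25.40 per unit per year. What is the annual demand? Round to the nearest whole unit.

Squaring Q* = √(2DS/H) gives Q*² = 2DS/H.
From Q* = √(2DS/H): D = Q*²H / (2S) = 584.9² × 25.4 / (2 × 107) = 40605.343.

D ≈ 40,605 kegs per year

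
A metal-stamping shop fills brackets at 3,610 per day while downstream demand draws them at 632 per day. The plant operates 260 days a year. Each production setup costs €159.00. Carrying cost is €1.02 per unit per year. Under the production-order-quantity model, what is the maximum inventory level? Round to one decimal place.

Annual demand D = 632 × 260 = 164,320.
Production build-up factor (1 − d/p) = 1 − 632/3,610 = 0.8249.
Q* = √(2DS / (H(1 − d/p))) = √(2 × 164,320 × 159 / (1.02 × 0.8249)).
= √(52,253,760 / 0.8414) ≈ 7880.430.
Maximum inventory = Q*(1 − d/p) = 7880.430 × 0.8249 ≈ 6500.809.

I_max ≈ 6,500.8 brackets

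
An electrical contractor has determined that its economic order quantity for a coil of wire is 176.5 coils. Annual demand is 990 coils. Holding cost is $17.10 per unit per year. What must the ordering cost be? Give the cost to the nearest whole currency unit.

S ≈ $269

The basic EOQ model gives Q* = √(2DS/H); rearrange for the unknown.
From Q* = √(2DS/H): S = Q*²H / (2D) = 176.5² × 17.1 / (2 × 990) = 269.0422.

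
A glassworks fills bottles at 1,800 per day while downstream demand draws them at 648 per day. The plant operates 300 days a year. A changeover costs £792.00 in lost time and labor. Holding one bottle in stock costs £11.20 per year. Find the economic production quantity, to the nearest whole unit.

Annual demand D = 648 × 300 = 194,400.
Production build-up factor (1 − d/p) = 1 − 648/1,800 = 0.6400.
Q* = √(2DS / (H(1 − d/p))) = √(2 × 194,400 × 792 / (11.2 × 0.6400)).
= √(307,929,600 / 7.168) ≈ 6554.306.

Q* ≈ 6,554 bottles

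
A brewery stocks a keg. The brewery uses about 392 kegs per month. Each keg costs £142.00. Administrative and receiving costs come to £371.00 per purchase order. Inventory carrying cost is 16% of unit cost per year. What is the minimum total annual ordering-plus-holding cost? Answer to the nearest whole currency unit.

TC* ≈ £8,905

Annual demand D = 392 × 12 = 4,704.
Holding cost H = 0.16 × £142.00 = £22.7200 per unit per year.
EOQ = √(2DS/H) = √(2 × 4,704 × 371 / 22.72) ≈ 391.95.
At the optimum the two cost components are equal, so total cost = 2·(Q*/2)H = Q*·H.
Minimum total = √(2DSH) = √(2 × 4,704 × 371 × 22.72) ≈ 8905.120.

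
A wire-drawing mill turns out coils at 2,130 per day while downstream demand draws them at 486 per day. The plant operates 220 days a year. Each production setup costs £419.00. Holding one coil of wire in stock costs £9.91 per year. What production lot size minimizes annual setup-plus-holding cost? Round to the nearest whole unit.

Q* ≈ 3,423 coils

Annual demand D = 486 × 220 = 106,920.
Production build-up factor (1 − d/p) = 1 − 486/2,130 = 0.7718.
Q* = √(2DS / (H(1 − d/p))) = √(2 × 106,920 × 419 / (9.91 × 0.7718)).
= √(89,598,960 / 7.6488) ≈ 3422.580.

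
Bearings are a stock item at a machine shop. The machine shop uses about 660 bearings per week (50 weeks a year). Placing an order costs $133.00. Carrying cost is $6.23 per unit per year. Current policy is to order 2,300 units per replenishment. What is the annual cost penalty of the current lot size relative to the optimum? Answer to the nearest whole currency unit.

Extra cost ≈ $1,678 per year

Annual demand D = 660 × 50 = 33,000.
EOQ = √(2DS/H) = √(2 × 33,000 × 133 / 6.23) ≈ 1187.01.
Cost at Q* = (D/Q*)S + (Q*/2)H = √(2DSH) ≈ $7,395.06.
Cost at Q = 2,300: (33,000/2,300)×133 + (2,300/2)×6.23 = $1,908.26 + $7,164.50 = $9,072.76.
Excess = $9,072.76 − $7,395.06 = $1,677.70.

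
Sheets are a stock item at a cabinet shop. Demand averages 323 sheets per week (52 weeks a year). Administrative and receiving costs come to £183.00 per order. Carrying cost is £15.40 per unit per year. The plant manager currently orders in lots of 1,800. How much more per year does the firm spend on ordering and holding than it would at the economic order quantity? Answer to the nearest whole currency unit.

Extra cost ≈ £5,838 per year

Annual demand D = 323 × 52 = 16,796.
EOQ = √(2DS/H) = √(2 × 16,796 × 183 / 15.4) ≈ 631.81.
Cost at Q* = (D/Q*)S + (Q*/2)H = √(2DSH) ≈ £9,729.80.
Cost at Q = 1,800: (16,796/1,800)×183 + (1,800/2)×15.4 = £1,707.59 + £13,860.00 = £15,567.59.
Excess = £15,567.59 − £9,729.80 = £5,837.80.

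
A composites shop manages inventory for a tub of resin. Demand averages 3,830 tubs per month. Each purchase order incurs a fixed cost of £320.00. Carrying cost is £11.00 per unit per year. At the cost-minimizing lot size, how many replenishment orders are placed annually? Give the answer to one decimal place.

Annual demand D = 3,830 × 12 = 45,960.
The optimal lot size = √(2DS/H) = √(2 × 45,960 × 320 / 11) ≈ 1635.25.
Orders per year = D / Q* = 45,960 / 1635.25 ≈ 28.106.

N ≈ 28.1 orders per year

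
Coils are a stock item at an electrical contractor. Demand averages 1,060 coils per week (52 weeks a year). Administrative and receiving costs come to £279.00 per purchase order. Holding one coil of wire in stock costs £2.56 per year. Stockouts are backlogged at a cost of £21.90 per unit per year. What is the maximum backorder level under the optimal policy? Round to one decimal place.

S* ≈ 383.4 coils

Annual demand D = 1,060 × 52 = 55,120.
With planned backorders, Q* = √(2DS/H) · √((H+B)/B).
√(2DS/H) = √(2 × 55,120 × 279 / 2.56) = 3466.185.
√((H+B)/B) = √((2.56+21.9)/21.9) = 1.0568.
Q* ≈ 3663.177.
S* = Q* · H/(H+B) = 3663.177 × 2.56/24.46 ≈ 383.391.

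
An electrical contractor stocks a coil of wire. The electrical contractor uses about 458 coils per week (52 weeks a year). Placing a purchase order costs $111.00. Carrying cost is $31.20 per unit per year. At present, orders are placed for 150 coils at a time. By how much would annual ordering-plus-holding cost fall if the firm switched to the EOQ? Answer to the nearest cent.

Extra cost ≈ $7,120.20 per year

Annual demand D = 458 × 52 = 23,816.
EOQ = √(2DS/H) = √(2 × 23,816 × 111 / 31.2) ≈ 411.66.
Cost at Q* = (D/Q*)S + (Q*/2)H = √(2DSH) ≈ $12,843.64.
Cost at Q = 150: (23,816/150)×111 + (150/2)×31.2 = $17,623.84 + $2,340.00 = $19,963.84.
Excess = $19,963.84 − $12,843.64 = $7,120.20.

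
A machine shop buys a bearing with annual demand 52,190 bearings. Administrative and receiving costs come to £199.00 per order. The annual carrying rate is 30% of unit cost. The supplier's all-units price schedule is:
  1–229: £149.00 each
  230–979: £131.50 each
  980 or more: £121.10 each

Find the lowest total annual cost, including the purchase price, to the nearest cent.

TC* ≈ £6,348,608.47

Holding cost per unit per year at price C is H = 0.30·C.
Evaluate total cost at each tier's feasible EOQ or, if the EOQ is below the tier, at the tier's minimum quantity.
Tier 1 (£149.00): EOQ = 681.7 exceeds tier's upper bound 229, so this tier is dominated.
EOQ at £131.50 = 725.6 (feasible in tier 2): TC = 52,190×£131.50 + (52,190/725.6)×199 + (725.6/2)×0.30×£131.50 = £6,891,610.87.
EOQ at £121.10 = 756.1 < 980, so use break Q=980: TC = 52,190×£121.10 + (52,190/980.0)×199 + (980.0/2)×0.30×£121.10 = £6,348,608.47.
Lowest total cost among the candidates is at Q = 980.0.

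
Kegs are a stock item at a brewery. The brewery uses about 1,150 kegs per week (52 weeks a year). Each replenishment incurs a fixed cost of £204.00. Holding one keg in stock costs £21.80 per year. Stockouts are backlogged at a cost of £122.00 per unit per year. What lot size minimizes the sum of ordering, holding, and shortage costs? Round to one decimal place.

Q* ≈ 1,148.6 kegs

Annual demand D = 1,150 × 52 = 59,800.
With planned backorders, Q* = √(2DS/H) · √((H+B)/B).
√(2DS/H) = √(2 × 59,800 × 204 / 21.8) = 1057.919.
√((H+B)/B) = √((21.8+122)/122) = 1.0857.
Q* ≈ 1148.555.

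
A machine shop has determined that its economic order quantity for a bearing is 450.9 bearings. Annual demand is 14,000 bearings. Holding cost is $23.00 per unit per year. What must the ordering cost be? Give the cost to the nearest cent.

S ≈ $167.01

Invert the EOQ relation Q*² = 2DS/H.
From Q* = √(2DS/H): S = Q*²H / (2D) = 450.9² × 23 / (2 × 14,000) = 167.0053.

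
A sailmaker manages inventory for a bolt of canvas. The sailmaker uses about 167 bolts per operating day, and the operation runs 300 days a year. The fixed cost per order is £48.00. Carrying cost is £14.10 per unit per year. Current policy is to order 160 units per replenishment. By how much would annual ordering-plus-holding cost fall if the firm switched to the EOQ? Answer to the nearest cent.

Extra cost ≈ £7,922.99 per year

Annual demand D = 167 × 300 = 50,100.
EOQ = √(2DS/H) = √(2 × 50,100 × 48 / 14.1) ≈ 584.04.
Cost at Q* = (D/Q*)S + (Q*/2)H = √(2DSH) ≈ £8,235.01.
Cost at Q = 160: (50,100/160)×48 + (160/2)×14.1 = £15,030.00 + £1,128.00 = £16,158.00.
Excess = £16,158.00 − £8,235.01 = £7,922.99.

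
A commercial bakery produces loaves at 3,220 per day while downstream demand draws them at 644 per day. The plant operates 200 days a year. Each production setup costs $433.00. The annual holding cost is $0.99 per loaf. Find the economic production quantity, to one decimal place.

Annual demand D = 644 × 200 = 128,800.
Production build-up factor (1 − d/p) = 1 − 644/3,220 = 0.8000.
Q* = √(2DS / (H(1 − d/p))) = √(2 × 128,800 × 433 / (0.99 × 0.8000)).
= √(111,540,800 / 0.792) ≈ 11867.365.

Q* ≈ 11,867.4 loaves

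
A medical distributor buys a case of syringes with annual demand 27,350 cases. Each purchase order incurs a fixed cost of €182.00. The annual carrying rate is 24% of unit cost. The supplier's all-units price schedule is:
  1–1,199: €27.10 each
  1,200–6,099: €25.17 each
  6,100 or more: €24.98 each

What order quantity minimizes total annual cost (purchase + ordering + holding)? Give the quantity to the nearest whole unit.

Holding cost per unit per year at price C is H = 0.24·C.
Candidates are each tier's EOQ (if it falls in that tier) and each price-break quantity.
Tier 1 (€27.10): EOQ = 1237.2 exceeds tier's upper bound 1199, so this tier is dominated.
EOQ at €25.17 = 1283.8 (feasible in tier 2): TC = 27,350×€25.17 + (27,350/1283.8)×182 + (1283.8/2)×0.24×€25.17 = €696,154.41.
EOQ at €24.98 = 1288.6 < 6100, so use break Q=6100: TC = 27,350×€24.98 + (27,350/6100.0)×182 + (6100.0/2)×0.24×€24.98 = €702,304.38.
Lowest total cost is €696,154.41 at Q = 1283.8.

Q* ≈ 1,284 cases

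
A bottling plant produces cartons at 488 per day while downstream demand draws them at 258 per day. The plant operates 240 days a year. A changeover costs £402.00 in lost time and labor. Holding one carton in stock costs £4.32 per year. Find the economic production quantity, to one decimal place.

Annual demand D = 258 × 240 = 61,920.
Production build-up factor (1 − d/p) = 1 − 258/488 = 0.4713.
Q* = √(2DS / (H(1 − d/p))) = √(2 × 61,920 × 402 / (4.32 × 0.4713)).
= √(49,783,680 / 2.0361) ≈ 4944.787.

Q* ≈ 4,944.8 cartons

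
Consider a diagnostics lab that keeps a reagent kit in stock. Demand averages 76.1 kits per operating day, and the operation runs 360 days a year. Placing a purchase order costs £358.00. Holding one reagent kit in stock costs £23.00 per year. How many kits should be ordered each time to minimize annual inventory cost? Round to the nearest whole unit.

Q* ≈ 923 kits

Annual demand D = 76.1 × 360 = 27,396.
EOQ = √(2DS / H) = √(2 × 27,396 × 358 / 23).
= √(19,615,536 / 23) = √852,849.3913 ≈ 923.498.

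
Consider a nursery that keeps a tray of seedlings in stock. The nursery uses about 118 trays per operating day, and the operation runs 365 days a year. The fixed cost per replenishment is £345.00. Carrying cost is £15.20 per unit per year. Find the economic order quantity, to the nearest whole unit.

Annual demand D = 118 × 365 = 43,070.
EOQ = √(2DS / H) = √(2 × 43,070 × 345 / 15.2).
= √(29,718,300 / 15.2) = √1,955,151.3158 ≈ 1398.267.

Q* ≈ 1,398 trays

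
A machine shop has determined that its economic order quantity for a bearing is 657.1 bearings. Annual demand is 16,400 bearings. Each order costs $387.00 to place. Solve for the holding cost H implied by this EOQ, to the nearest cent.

Invert the EOQ relation Q*² = 2DS/H.
From Q* = √(2DS/H): H = 2DS / Q*² = 2 × 16,400 × 387 / 657.1² = 29.3983.

H ≈ $29.40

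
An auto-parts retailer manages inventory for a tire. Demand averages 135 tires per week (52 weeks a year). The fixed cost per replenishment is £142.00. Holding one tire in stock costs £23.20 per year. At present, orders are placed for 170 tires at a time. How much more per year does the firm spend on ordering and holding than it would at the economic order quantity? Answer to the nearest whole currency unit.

Annual demand D = 135 × 52 = 7,020.
EOQ = √(2DS/H) = √(2 × 7,020 × 142 / 23.2) ≈ 293.15.
Cost at Q* = (D/Q*)S + (Q*/2)H = √(2DSH) ≈ £6,800.98.
Cost at Q = 170: (7,020/170)×142 + (170/2)×23.2 = £5,863.76 + £1,972.00 = £7,835.76.
Excess = £7,835.76 − £6,800.98 = £1,034.78.

Extra cost ≈ £1,035 per year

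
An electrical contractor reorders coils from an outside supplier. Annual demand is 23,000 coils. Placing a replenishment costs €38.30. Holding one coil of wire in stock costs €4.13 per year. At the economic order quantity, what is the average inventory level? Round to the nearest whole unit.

Average inventory ≈ 327 coils

Q* = √(2DS/H) = √(2 × 23,000 × 38.3 / 4.13) ≈ 653.14.
Average inventory = Q*/2 ≈ 653.14 / 2 = 326.568.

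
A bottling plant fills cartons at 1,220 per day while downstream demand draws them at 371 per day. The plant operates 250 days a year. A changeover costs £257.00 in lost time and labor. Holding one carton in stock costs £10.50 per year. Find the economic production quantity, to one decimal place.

Annual demand D = 371 × 250 = 92,750.
Production build-up factor (1 − d/p) = 1 − 371/1,220 = 0.6959.
Q* = √(2DS / (H(1 − d/p))) = √(2 × 92,750 × 257 / (10.5 × 0.6959)).
= √(47,673,500 / 7.307) ≈ 2554.288.

Q* ≈ 2,554.3 cartons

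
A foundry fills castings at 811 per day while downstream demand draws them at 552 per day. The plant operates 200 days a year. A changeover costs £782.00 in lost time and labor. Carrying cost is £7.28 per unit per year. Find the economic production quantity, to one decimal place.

Q* ≈ 8,617.8 castings

Annual demand D = 552 × 200 = 110,400.
Production build-up factor (1 − d/p) = 1 − 552/811 = 0.3194.
Q* = √(2DS / (H(1 − d/p))) = √(2 × 110,400 × 782 / (7.28 × 0.3194)).
= √(172,665,600 / 2.3249) ≈ 8617.827.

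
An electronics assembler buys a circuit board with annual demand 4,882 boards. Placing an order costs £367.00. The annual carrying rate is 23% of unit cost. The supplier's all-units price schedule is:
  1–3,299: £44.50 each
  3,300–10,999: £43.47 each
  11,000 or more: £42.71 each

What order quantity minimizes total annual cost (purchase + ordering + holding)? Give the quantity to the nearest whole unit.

Holding cost per unit per year at price C is H = 0.23·C.
For each price level, check whether its EOQ is feasible; otherwise the best quantity at that price is the breakpoint.
EOQ at £44.50 = 591.7 (feasible in tier 1): TC = 4,882×£44.50 + (4,882/591.7)×367 + (591.7/2)×0.23×£44.50 = £223,305.07.
EOQ at £43.47 = 598.7 < 3300, so use break Q=3300: TC = 4,882×£43.47 + (4,882/3300.0)×367 + (3300.0/2)×0.23×£43.47 = £229,260.34.
EOQ at £42.71 = 604.0 < 11000, so use break Q=11000: TC = 4,882×£42.71 + (4,882/11000.0)×367 + (11000.0/2)×0.23×£42.71 = £262,701.25.
Lowest total cost is £223,305.07 at Q = 591.7.

Q* ≈ 592 boards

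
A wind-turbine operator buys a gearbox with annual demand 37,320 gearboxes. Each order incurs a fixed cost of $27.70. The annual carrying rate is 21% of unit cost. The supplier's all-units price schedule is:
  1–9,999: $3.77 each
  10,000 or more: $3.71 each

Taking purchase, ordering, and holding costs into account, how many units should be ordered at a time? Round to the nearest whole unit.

Holding cost per unit per year at price C is H = 0.21·C.
Evaluate total cost at each tier's feasible EOQ or, if the EOQ is below the tier, at the tier's minimum quantity.
EOQ at $3.77 = 1616.0 (feasible in tier 1): TC = 37,320×$3.77 + (37,320/1616.0)×27.7 + (1616.0/2)×0.21×$3.77 = $141,975.80.
EOQ at $3.71 = 1629.0 < 10000, so use break Q=10000: TC = 37,320×$3.71 + (37,320/10000.0)×27.7 + (10000.0/2)×0.21×$3.71 = $142,456.08.
Lowest total cost is $141,975.80 at Q = 1616.0.

Q* ≈ 1,616 gearboxes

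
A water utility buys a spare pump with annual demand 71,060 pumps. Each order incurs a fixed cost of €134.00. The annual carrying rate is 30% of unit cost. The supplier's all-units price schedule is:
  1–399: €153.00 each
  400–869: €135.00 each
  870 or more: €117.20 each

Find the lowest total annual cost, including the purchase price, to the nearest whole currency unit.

Holding cost per unit per year at price C is H = 0.30·C.
Evaluate total cost at each tier's feasible EOQ or, if the EOQ is below the tier, at the tier's minimum quantity.
Tier 1 (€153.00): EOQ = 644.1 exceeds tier's upper bound 399, so this tier is dominated.
EOQ at €135.00 = 685.7 (feasible in tier 2): TC = 71,060×€135.00 + (71,060/685.7)×134 + (685.7/2)×0.30×€135.00 = €9,620,872.02.
EOQ at €117.20 = 736.0 < 870, so use break Q=870: TC = 71,060×€117.20 + (71,060/870.0)×134 + (870.0/2)×0.30×€117.20 = €8,354,471.47.
Lowest total cost among the candidates is at Q = 870.0.

TC* ≈ €8,354,471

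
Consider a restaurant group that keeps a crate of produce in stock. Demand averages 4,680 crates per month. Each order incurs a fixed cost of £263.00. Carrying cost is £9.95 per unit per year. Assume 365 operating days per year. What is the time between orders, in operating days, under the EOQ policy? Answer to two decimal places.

Annual demand D = 4,680 × 12 = 56,160.
Q* = √(2DS/H) = √(2 × 56,160 × 263 / 9.95) ≈ 1723.04.
Cycle time = Q*/D × 365 = 1723.04 / 56,160 × 365 ≈ 11.199 days.

T ≈ 11.20 days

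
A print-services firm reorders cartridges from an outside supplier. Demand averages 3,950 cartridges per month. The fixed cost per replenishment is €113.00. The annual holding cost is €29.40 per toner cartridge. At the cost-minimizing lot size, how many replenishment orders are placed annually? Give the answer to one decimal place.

N ≈ 78.5 orders per year

Annual demand D = 3,950 × 12 = 47,400.
Q* = √(2DS/H) = √(2 × 47,400 × 113 / 29.4) ≈ 603.63.
Orders per year = D / Q* = 47,400 / 603.63 ≈ 78.525.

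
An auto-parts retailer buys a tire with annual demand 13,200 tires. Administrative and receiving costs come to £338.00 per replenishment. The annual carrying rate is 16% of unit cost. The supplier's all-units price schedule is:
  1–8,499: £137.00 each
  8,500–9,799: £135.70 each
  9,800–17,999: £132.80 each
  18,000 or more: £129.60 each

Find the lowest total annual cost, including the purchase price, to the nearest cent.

Holding cost per unit per year at price C is H = 0.16·C.
For each price level, check whether its EOQ is feasible; otherwise the best quantity at that price is the breakpoint.
EOQ at £137.00 = 638.0 (feasible in tier 1): TC = 13,200×£137.00 + (13,200/638.0)×338 + (638.0/2)×0.16×£137.00 = £1,822,385.58.
EOQ at £135.70 = 641.1 < 8500, so use break Q=8500: TC = 13,200×£135.70 + (13,200/8500.0)×338 + (8500.0/2)×0.16×£135.70 = £1,884,040.89.
EOQ at £132.80 = 648.0 < 9800, so use break Q=9800: TC = 13,200×£132.80 + (13,200/9800.0)×338 + (9800.0/2)×0.16×£132.80 = £1,857,530.47.
EOQ at £129.60 = 656.0 < 18000, so use break Q=18000: TC = 13,200×£129.60 + (13,200/18000.0)×338 + (18000.0/2)×0.16×£129.60 = £1,897,591.87.
Lowest total cost among the candidates is at Q = 638.0.

TC* ≈ £1,822,385.58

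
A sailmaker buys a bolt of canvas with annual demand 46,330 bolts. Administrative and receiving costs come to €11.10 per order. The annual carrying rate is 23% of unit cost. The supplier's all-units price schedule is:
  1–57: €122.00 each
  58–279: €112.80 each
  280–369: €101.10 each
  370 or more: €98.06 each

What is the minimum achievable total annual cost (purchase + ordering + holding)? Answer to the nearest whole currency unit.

TC* ≈ €4,548,682

Holding cost per unit per year at price C is H = 0.23·C.
For each price level, check whether its EOQ is feasible; otherwise the best quantity at that price is the breakpoint.
Tier 1 (€122.00): EOQ = 191.5 exceeds tier's upper bound 57, so this tier is dominated.
EOQ at €112.80 = 199.1 (feasible in tier 2): TC = 46,330×€112.80 + (46,330/199.1)×11.1 + (199.1/2)×0.23×€112.80 = €5,231,189.66.
EOQ at €101.10 = 210.3 < 280, so use break Q=280: TC = 46,330×€101.10 + (46,330/280.0)×11.1 + (280.0/2)×0.23×€101.10 = €4,689,055.07.
EOQ at €98.06 = 213.5 < 370, so use break Q=370: TC = 46,330×€98.06 + (46,330/370.0)×11.1 + (370.0/2)×0.23×€98.06 = €4,548,682.15.
Lowest total cost among the candidates is at Q = 370.0.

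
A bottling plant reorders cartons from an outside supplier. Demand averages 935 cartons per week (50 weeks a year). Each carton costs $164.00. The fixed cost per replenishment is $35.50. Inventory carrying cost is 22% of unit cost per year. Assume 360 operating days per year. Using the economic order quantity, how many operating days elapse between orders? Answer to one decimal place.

T ≈ 2.3 days

Annual demand D = 935 × 50 = 46,750.
Holding cost H = 0.22 × $164.00 = $36.0800 per unit per year.
Q* = √(2DS/H) = √(2 × 46,750 × 35.5 / 36.08) ≈ 303.31.
Cycle time = Q*/D × 360 = 303.31 / 46,750 × 360 ≈ 2.336 days.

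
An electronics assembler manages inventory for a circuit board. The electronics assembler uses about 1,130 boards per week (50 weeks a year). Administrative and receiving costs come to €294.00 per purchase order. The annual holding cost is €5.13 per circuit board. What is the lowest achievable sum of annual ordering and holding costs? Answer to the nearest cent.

Annual demand D = 1,130 × 50 = 56,500.
Q* = √(2DS/H) = √(2 × 56,500 × 294 / 5.13) ≈ 2544.80.
At the optimum the two cost components are equal, so total cost = 2·(Q*/2)H = Q*·H.
Minimum total = √(2DSH) = √(2 × 56,500 × 294 × 5.13) ≈ 13054.840.

TC* ≈ €13,054.84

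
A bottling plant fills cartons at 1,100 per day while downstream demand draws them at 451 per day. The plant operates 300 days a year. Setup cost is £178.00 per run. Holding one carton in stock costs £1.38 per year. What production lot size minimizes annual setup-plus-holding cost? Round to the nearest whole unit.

Q* ≈ 7,691 cartons

Annual demand D = 451 × 300 = 135,300.
Production build-up factor (1 − d/p) = 1 − 451/1,100 = 0.5900.
Q* = √(2DS / (H(1 − d/p))) = √(2 × 135,300 × 178 / (1.38 × 0.5900)).
= √(48,166,800 / 0.8142) ≈ 7691.452.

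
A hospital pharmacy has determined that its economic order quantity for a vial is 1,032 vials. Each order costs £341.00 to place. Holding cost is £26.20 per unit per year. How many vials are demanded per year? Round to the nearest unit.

The basic EOQ model gives Q* = √(2DS/H); rearrange for the unknown.
From Q* = √(2DS/H): D = Q*²H / (2S) = 1,032² × 26.2 / (2 × 341) = 40914.412.

D ≈ 40,914 vials per year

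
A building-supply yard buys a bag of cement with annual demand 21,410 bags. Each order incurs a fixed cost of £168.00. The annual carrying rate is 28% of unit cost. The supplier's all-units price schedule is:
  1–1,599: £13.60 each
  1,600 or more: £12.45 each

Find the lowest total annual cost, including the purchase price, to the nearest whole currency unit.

Holding cost per unit per year at price C is H = 0.28·C.
Evaluate total cost at each tier's feasible EOQ or, if the EOQ is below the tier, at the tier's minimum quantity.
EOQ at £13.60 = 1374.5 (feasible in tier 1): TC = 21,410×£13.60 + (21,410/1374.5)×168 + (1374.5/2)×0.28×£13.60 = £296,409.91.
EOQ at £12.45 = 1436.5 < 1600, so use break Q=1600: TC = 21,410×£12.45 + (21,410/1600.0)×168 + (1600.0/2)×0.28×£12.45 = £271,591.35.
Lowest total cost among the candidates is at Q = 1600.0.

TC* ≈ £271,591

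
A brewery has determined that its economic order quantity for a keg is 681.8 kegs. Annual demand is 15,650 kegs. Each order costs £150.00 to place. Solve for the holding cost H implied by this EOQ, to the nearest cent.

H ≈ £10.10

Squaring Q* = √(2DS/H) gives Q*² = 2DS/H.
From Q* = √(2DS/H): H = 2DS / Q*² = 2 × 15,650 × 150 / 681.8² = 10.1000.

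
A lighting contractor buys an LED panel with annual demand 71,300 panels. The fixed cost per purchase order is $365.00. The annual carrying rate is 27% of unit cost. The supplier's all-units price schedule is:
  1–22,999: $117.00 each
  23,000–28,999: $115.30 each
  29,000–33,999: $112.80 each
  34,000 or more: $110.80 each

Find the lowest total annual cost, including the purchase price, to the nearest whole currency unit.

Holding cost per unit per year at price C is H = 0.27·C.
Evaluate total cost at each tier's feasible EOQ or, if the EOQ is below the tier, at the tier's minimum quantity.
EOQ at $117.00 = 1283.6 (feasible in tier 1): TC = 71,300×$117.00 + (71,300/1283.6)×365 + (1283.6/2)×0.27×$117.00 = $8,382,649.08.
EOQ at $115.30 = 1293.0 < 23000, so use break Q=23000: TC = 71,300×$115.30 + (71,300/23000.0)×365 + (23000.0/2)×0.27×$115.30 = $8,580,028.00.
EOQ at $112.80 = 1307.3 < 29000, so use break Q=29000: TC = 71,300×$112.80 + (71,300/29000.0)×365 + (29000.0/2)×0.27×$112.80 = $8,485,149.40.
EOQ at $110.80 = 1319.0 < 34000, so use break Q=34000: TC = 71,300×$110.80 + (71,300/34000.0)×365 + (34000.0/2)×0.27×$110.80 = $8,409,377.43.
Lowest total cost among the candidates is at Q = 1283.6.

TC* ≈ $8,382,649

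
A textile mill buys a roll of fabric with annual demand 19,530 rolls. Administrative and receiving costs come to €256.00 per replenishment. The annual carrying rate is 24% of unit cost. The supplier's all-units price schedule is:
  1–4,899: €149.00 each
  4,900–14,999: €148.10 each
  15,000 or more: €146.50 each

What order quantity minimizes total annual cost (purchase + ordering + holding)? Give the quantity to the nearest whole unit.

Q* ≈ 529 rolls

Holding cost per unit per year at price C is H = 0.24·C.
For each price level, check whether its EOQ is feasible; otherwise the best quantity at that price is the breakpoint.
EOQ at €149.00 = 528.8 (feasible in tier 1): TC = 19,530×€149.00 + (19,530/528.8)×256 + (528.8/2)×0.24×€149.00 = €2,928,879.71.
EOQ at €148.10 = 530.4 < 4900, so use break Q=4900: TC = 19,530×€148.10 + (19,530/4900.0)×256 + (4900.0/2)×0.24×€148.10 = €2,980,496.14.
EOQ at €146.50 = 533.3 < 15000, so use break Q=15000: TC = 19,530×€146.50 + (19,530/15000.0)×256 + (15000.0/2)×0.24×€146.50 = €3,125,178.31.
Lowest total cost is €2,928,879.71 at Q = 528.8.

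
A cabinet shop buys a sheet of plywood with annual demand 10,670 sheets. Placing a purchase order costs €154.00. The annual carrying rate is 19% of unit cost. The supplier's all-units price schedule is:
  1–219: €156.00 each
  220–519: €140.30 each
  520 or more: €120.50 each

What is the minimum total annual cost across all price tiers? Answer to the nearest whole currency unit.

TC* ≈ €1,294,848

Holding cost per unit per year at price C is H = 0.19·C.
Candidates are each tier's EOQ (if it falls in that tier) and each price-break quantity.
Tier 1 (€156.00): EOQ = 333.0 exceeds tier's upper bound 219, so this tier is dominated.
EOQ at €140.30 = 351.1 (feasible in tier 2): TC = 10,670×€140.30 + (10,670/351.1)×154 + (351.1/2)×0.19×€140.30 = €1,506,360.73.
EOQ at €120.50 = 378.9 < 520, so use break Q=520: TC = 10,670×€120.50 + (10,670/520.0)×154 + (520.0/2)×0.19×€120.50 = €1,294,847.66.
Lowest total cost among the candidates is at Q = 520.0.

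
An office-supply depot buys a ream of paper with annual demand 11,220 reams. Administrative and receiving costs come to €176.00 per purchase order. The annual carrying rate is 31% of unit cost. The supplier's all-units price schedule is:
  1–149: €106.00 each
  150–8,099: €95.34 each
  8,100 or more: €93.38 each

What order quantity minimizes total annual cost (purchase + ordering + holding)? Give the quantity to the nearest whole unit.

Holding cost per unit per year at price C is H = 0.31·C.
Evaluate total cost at each tier's feasible EOQ or, if the EOQ is below the tier, at the tier's minimum quantity.
Tier 1 (€106.00): EOQ = 346.7 exceeds tier's upper bound 149, so this tier is dominated.
EOQ at €95.34 = 365.6 (feasible in tier 2): TC = 11,220×€95.34 + (11,220/365.6)×176 + (365.6/2)×0.31×€95.34 = €1,080,518.84.
EOQ at €93.38 = 369.4 < 8100, so use break Q=8100: TC = 11,220×€93.38 + (11,220/8100.0)×176 + (8100.0/2)×0.31×€93.38 = €1,165,205.98.
Lowest total cost is €1,080,518.84 at Q = 365.6.

Q* ≈ 366 reams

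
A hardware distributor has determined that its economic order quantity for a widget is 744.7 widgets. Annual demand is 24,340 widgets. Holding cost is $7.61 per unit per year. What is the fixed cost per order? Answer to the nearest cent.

S ≈ $86.70

Squaring Q* = √(2DS/H) gives Q*² = 2DS/H.
From Q* = √(2DS/H): S = Q*²H / (2D) = 744.7² × 7.61 / (2 × 24,340) = 86.6955.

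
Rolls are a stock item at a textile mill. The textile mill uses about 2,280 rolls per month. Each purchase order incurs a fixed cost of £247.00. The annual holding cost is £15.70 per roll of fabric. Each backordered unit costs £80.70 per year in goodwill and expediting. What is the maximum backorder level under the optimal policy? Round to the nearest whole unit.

Annual demand D = 2,280 × 12 = 27,360.
With planned backorders, Q* = √(2DS/H) · √((H+B)/B).
√(2DS/H) = √(2 × 27,360 × 247 / 15.7) = 927.837.
√((H+B)/B) = √((15.7+80.7)/80.7) = 1.0930.
Q* ≈ 1014.083.
S* = Q* · H/(H+B) = 1014.083 × 15.7/96.4 ≈ 165.157.

S* ≈ 165 rolls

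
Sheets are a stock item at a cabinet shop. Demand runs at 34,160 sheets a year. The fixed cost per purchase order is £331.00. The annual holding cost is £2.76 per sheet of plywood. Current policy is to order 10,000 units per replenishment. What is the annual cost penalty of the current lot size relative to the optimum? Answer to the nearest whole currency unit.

EOQ = √(2DS/H) = √(2 × 34,160 × 331 / 2.76) ≈ 2862.42.
Cost at Q* = (D/Q*)S + (Q*/2)H = √(2DSH) ≈ £7,900.28.
Cost at Q = 10,000: (34,160/10,000)×331 + (10,000/2)×2.76 = £1,130.70 + £13,800.00 = £14,930.70.
Excess = £14,930.70 − £7,900.28 = £7,030.42.

Extra cost ≈ £7,030 per year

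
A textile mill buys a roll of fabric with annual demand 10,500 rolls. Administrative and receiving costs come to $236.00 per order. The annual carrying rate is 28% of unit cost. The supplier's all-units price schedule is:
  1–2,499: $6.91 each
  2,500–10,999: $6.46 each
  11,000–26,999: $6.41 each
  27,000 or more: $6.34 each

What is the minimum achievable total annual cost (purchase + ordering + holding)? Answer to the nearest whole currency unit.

Holding cost per unit per year at price C is H = 0.28·C.
Candidates are each tier's EOQ (if it falls in that tier) and each price-break quantity.
EOQ at $6.91 = 1600.5 (feasible in tier 1): TC = 10,500×$6.91 + (10,500/1600.5)×236 + (1600.5/2)×0.28×$6.91 = $75,651.59.
EOQ at $6.46 = 1655.3 < 2500, so use break Q=2500: TC = 10,500×$6.46 + (10,500/2500.0)×236 + (2500.0/2)×0.28×$6.46 = $71,082.20.
EOQ at $6.41 = 1661.7 < 11000, so use break Q=11000: TC = 10,500×$6.41 + (10,500/11000.0)×236 + (11000.0/2)×0.28×$6.41 = $77,401.67.
EOQ at $6.34 = 1670.9 < 27000, so use break Q=27000: TC = 10,500×$6.34 + (10,500/27000.0)×236 + (27000.0/2)×0.28×$6.34 = $90,626.98.
Lowest total cost among the candidates is at Q = 2500.0.

TC* ≈ $71,082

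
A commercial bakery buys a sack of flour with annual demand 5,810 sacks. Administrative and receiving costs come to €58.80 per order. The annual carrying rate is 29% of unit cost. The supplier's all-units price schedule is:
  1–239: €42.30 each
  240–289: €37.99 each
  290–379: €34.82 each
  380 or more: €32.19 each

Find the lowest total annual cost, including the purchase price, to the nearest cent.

Holding cost per unit per year at price C is H = 0.29·C.
Candidates are each tier's EOQ (if it falls in that tier) and each price-break quantity.
EOQ at €42.30 = 236.0 (feasible in tier 1): TC = 5,810×€42.30 + (5,810/236.0)×58.8 + (236.0/2)×0.29×€42.30 = €248,658.08.
EOQ at €37.99 = 249.0 (feasible in tier 2): TC = 5,810×€37.99 + (5,810/249.0)×58.8 + (249.0/2)×0.29×€37.99 = €223,465.53.
EOQ at €34.82 = 260.1 < 290, so use break Q=290: TC = 5,810×€34.82 + (5,810/290.0)×58.8 + (290.0/2)×0.29×€34.82 = €204,946.41.
EOQ at €32.19 = 270.5 < 380, so use break Q=380: TC = 5,810×€32.19 + (5,810/380.0)×58.8 + (380.0/2)×0.29×€32.19 = €189,696.59.
Lowest total cost among the candidates is at Q = 380.0.

TC* ≈ €189,696.59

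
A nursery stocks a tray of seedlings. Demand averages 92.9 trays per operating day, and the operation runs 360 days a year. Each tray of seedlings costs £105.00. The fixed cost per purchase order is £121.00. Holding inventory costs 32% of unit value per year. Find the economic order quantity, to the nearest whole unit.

Annual demand D = 92.9 × 360 = 33,444.
Holding cost H = 0.32 × £105.00 = £33.6000 per unit per year.
EOQ = √(2DS / H) = √(2 × 33,444 × 121 / 33.6).
= √(8,093,448 / 33.6) = √240,876.4286 ≈ 490.792.

Q* ≈ 491 trays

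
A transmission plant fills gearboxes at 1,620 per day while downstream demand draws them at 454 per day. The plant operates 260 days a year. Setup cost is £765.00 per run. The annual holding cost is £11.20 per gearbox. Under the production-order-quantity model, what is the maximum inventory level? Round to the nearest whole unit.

Annual demand D = 454 × 260 = 118,040.
Production build-up factor (1 − d/p) = 1 − 454/1,620 = 0.7198.
Q* = √(2DS / (H(1 − d/p))) = √(2 × 118,040 × 765 / (11.2 × 0.7198)).
= √(180,601,200 / 8.0612) ≈ 4733.251.
Maximum inventory = Q*(1 − d/p) = 4733.251 × 0.7198 ≈ 3406.772.

I_max ≈ 3,407 gearboxes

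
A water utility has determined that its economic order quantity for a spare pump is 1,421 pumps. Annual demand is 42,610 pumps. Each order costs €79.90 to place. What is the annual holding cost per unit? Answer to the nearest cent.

H ≈ €3.37

Squaring Q* = √(2DS/H) gives Q*² = 2DS/H.
From Q* = √(2DS/H): H = 2DS / Q*² = 2 × 42,610 × 79.9 / 1,421² = 3.3721.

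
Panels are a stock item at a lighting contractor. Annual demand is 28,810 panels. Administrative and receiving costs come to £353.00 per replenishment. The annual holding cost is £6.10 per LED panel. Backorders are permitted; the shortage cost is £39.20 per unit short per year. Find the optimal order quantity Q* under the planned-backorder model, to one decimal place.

With planned backorders, Q* = √(2DS/H) · √((H+B)/B).
√(2DS/H) = √(2 × 28,810 × 353 / 6.1) = 1826.035.
√((H+B)/B) = √((6.1+39.2)/39.2) = 1.0750.
Q* ≈ 1962.977.

Q* ≈ 1,963.0 panels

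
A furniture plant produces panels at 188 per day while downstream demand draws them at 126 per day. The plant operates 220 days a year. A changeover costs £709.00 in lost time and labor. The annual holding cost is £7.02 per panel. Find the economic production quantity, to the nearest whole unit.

Annual demand D = 126 × 220 = 27,720.
Production build-up factor (1 − d/p) = 1 − 126/188 = 0.3298.
Q* = √(2DS / (H(1 − d/p))) = √(2 × 27,720 × 709 / (7.02 × 0.3298)).
= √(39,306,960 / 2.3151) ≈ 4120.494.

Q* ≈ 4,120 panels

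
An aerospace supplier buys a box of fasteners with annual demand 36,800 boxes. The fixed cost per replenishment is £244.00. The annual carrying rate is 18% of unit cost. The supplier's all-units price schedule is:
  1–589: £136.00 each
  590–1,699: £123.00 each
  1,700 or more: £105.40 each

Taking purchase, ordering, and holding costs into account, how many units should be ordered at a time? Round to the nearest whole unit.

Q* ≈ 1,700 boxes

Holding cost per unit per year at price C is H = 0.18·C.
For each price level, check whether its EOQ is feasible; otherwise the best quantity at that price is the breakpoint.
Tier 1 (£136.00): EOQ = 856.5 exceeds tier's upper bound 589, so this tier is dominated.
EOQ at £123.00 = 900.6 (feasible in tier 2): TC = 36,800×£123.00 + (36,800/900.6)×244 + (900.6/2)×0.18×£123.00 = £4,546,339.88.
EOQ at £105.40 = 972.9 < 1700, so use break Q=1700: TC = 36,800×£105.40 + (36,800/1700.0)×244 + (1700.0/2)×0.18×£105.40 = £3,900,128.08.
Lowest total cost is £3,900,128.08 at Q = 1700.0.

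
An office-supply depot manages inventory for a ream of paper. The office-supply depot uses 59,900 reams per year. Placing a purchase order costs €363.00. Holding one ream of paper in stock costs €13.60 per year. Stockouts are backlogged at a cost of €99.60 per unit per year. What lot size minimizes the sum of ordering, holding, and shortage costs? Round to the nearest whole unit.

With planned backorders, Q* = √(2DS/H) · √((H+B)/B).
√(2DS/H) = √(2 × 59,900 × 363 / 13.6) = 1788.184.
√((H+B)/B) = √((13.6+99.6)/99.6) = 1.0661.
Q* ≈ 1906.364.

Q* ≈ 1,906 reams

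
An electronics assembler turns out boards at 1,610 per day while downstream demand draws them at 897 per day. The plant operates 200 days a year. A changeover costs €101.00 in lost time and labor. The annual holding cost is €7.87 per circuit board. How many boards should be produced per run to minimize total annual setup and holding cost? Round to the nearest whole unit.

Annual demand D = 897 × 200 = 179,400.
Production build-up factor (1 − d/p) = 1 − 897/1,610 = 0.4429.
Q* = √(2DS / (H(1 − d/p))) = √(2 × 179,400 × 101 / (7.87 × 0.4429)).
= √(36,238,800 / 3.4853) ≈ 3224.540.

Q* ≈ 3,225 boards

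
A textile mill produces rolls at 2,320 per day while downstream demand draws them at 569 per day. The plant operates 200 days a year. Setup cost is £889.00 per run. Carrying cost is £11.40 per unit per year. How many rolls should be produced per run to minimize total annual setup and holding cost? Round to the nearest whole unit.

Q* ≈ 4,849 rolls

Annual demand D = 569 × 200 = 113,800.
Production build-up factor (1 − d/p) = 1 − 569/2,320 = 0.7547.
Q* = √(2DS / (H(1 − d/p))) = √(2 × 113,800 × 889 / (11.4 × 0.7547)).
= √(202,336,400 / 8.6041) ≈ 4849.372.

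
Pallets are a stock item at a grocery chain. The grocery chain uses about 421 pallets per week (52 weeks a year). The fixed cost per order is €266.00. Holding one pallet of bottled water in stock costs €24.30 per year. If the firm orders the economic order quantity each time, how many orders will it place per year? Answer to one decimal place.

N ≈ 31.6 orders per year

Annual demand D = 421 × 52 = 21,892.
Q* = √(2DS/H) = √(2 × 21,892 × 266 / 24.3) ≈ 692.30.
Orders per year = D / Q* = 21,892 / 692.30 ≈ 31.622.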